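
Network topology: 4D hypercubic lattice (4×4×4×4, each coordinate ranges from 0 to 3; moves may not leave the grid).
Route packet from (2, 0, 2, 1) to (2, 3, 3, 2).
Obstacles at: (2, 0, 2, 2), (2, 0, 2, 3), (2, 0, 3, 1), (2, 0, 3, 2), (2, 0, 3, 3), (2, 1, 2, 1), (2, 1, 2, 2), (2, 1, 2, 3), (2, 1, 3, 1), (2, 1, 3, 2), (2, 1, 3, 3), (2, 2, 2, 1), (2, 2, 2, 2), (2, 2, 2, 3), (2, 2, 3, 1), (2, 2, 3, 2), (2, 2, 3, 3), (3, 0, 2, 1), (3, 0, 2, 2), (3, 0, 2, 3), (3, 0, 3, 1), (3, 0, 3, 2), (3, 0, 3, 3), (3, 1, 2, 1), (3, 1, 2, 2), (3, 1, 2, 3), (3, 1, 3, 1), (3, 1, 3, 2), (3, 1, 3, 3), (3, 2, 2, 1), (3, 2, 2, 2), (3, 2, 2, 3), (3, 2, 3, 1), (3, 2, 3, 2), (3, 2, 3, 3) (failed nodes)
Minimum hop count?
7
(one shortest path: (2, 0, 2, 1) → (1, 0, 2, 1) → (1, 1, 2, 1) → (1, 2, 2, 1) → (1, 3, 2, 1) → (2, 3, 2, 1) → (2, 3, 3, 1) → (2, 3, 3, 2))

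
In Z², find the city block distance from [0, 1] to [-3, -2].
6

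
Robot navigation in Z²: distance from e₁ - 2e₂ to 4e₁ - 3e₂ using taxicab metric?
4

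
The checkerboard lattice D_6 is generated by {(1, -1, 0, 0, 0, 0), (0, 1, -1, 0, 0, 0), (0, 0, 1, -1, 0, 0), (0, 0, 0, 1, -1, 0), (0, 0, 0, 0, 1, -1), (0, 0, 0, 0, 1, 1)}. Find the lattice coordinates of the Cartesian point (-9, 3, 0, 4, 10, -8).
-9b₁ - 6b₂ - 6b₃ - 2b₄ + 8b₅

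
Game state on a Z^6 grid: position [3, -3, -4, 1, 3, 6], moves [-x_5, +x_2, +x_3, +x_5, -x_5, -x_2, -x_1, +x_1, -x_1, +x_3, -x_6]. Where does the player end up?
(2, -3, -2, 1, 2, 5)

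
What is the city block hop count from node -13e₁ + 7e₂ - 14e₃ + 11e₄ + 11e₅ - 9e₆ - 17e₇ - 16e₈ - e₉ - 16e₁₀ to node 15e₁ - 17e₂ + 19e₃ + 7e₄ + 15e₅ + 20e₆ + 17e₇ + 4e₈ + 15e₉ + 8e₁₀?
216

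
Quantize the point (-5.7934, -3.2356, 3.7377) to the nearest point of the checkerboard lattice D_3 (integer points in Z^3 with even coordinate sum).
(-6, -3, 3)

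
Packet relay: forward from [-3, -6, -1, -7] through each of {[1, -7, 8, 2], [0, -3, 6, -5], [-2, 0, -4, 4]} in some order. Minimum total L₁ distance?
53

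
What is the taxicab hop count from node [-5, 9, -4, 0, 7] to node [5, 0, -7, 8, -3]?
40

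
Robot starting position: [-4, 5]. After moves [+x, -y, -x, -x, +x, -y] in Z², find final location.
(-4, 3)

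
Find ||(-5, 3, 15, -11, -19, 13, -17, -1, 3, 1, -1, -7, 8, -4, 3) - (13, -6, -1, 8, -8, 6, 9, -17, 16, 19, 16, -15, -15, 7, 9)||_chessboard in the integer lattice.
26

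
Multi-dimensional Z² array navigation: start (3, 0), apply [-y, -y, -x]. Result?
(2, -2)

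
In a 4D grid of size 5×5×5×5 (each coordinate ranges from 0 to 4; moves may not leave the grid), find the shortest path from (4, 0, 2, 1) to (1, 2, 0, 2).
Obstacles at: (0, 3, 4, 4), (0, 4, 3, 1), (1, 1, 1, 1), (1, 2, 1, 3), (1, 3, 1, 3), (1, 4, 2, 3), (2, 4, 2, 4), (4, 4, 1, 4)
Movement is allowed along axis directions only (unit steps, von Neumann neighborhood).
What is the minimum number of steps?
8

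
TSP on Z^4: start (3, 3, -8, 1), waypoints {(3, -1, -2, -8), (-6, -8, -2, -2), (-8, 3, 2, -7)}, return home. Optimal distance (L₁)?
90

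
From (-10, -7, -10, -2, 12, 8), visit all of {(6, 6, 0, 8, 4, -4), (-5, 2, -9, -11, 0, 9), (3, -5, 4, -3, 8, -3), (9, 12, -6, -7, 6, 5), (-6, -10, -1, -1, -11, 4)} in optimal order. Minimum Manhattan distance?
200
(one optimal route: (-10, -7, -10, -2, 12, 8) → (-5, 2, -9, -11, 0, 9) → (9, 12, -6, -7, 6, 5) → (6, 6, 0, 8, 4, -4) → (3, -5, 4, -3, 8, -3) → (-6, -10, -1, -1, -11, 4))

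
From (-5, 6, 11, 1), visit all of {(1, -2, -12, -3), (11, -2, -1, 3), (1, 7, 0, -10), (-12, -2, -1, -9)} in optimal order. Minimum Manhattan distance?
110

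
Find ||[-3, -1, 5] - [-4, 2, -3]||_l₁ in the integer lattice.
12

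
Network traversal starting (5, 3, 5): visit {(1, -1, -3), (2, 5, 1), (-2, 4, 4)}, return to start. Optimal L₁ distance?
44
(one optimal route: (5, 3, 5) → (1, -1, -3) → (2, 5, 1) → (-2, 4, 4) → (5, 3, 5))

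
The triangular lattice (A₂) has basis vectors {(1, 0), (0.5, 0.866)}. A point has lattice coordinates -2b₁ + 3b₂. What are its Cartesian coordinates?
(-0.5, 2.598)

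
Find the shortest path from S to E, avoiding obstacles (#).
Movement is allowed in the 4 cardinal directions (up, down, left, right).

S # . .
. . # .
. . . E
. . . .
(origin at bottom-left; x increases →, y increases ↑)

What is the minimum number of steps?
5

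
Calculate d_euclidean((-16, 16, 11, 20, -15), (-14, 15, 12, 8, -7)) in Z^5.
14.6287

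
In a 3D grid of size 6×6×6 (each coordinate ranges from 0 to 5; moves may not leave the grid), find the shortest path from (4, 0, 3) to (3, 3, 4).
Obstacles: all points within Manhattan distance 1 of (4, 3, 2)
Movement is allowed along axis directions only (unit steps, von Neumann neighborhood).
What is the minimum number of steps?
5
(one shortest path: (4, 0, 3) → (3, 0, 3) → (3, 1, 3) → (3, 2, 3) → (3, 3, 3) → (3, 3, 4))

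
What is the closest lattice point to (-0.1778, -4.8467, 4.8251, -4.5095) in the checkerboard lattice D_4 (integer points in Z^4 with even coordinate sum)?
(0, -5, 5, -4)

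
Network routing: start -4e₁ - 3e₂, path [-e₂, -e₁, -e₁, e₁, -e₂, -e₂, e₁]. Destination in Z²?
(-4, -6)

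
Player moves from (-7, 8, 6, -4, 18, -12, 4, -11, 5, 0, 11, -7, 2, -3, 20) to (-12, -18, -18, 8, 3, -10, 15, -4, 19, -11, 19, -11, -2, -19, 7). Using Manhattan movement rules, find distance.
172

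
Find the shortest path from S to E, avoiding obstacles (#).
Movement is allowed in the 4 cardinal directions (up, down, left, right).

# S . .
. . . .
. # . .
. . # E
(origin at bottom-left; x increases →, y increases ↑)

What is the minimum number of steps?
5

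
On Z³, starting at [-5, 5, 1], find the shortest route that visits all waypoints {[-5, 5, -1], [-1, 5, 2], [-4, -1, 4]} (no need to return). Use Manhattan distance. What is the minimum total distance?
20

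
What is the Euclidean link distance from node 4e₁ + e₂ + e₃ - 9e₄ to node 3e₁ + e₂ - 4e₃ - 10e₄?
5.19615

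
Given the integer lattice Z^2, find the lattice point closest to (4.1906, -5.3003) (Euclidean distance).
(4, -5)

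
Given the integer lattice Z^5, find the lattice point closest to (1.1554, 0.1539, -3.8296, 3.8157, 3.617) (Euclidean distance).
(1, 0, -4, 4, 4)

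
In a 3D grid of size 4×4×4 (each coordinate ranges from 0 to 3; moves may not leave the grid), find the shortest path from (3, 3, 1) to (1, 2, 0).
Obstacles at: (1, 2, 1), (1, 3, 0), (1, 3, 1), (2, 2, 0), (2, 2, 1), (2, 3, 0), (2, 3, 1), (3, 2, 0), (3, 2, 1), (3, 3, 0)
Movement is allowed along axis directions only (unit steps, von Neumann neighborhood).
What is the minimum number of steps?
8
(one shortest path: (3, 3, 1) → (3, 3, 2) → (2, 3, 2) → (1, 3, 2) → (0, 3, 2) → (0, 2, 2) → (0, 2, 1) → (0, 2, 0) → (1, 2, 0))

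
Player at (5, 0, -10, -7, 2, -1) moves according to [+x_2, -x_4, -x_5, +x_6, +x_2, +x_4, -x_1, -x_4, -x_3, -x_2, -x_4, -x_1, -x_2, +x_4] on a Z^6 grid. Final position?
(3, 0, -11, -8, 1, 0)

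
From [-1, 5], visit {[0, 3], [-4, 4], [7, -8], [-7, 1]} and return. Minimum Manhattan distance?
54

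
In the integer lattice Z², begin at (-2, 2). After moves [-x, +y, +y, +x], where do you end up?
(-2, 4)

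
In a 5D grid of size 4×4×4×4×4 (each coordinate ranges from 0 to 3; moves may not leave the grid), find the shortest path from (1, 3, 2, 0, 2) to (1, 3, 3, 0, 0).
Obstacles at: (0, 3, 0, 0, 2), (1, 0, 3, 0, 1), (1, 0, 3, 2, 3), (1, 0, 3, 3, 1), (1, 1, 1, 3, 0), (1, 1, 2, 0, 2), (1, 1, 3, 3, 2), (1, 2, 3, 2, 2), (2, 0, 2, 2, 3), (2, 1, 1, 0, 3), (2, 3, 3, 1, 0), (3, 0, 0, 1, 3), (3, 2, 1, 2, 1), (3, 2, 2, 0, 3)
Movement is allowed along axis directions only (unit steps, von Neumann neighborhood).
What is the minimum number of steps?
3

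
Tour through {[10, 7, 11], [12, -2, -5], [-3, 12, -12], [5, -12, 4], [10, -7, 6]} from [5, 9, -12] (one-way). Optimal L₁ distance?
104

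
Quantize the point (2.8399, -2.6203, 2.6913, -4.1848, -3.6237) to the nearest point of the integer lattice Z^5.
(3, -3, 3, -4, -4)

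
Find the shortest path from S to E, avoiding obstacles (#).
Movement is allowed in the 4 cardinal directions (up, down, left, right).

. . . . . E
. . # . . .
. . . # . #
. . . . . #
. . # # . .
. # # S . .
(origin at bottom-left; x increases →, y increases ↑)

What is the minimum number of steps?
7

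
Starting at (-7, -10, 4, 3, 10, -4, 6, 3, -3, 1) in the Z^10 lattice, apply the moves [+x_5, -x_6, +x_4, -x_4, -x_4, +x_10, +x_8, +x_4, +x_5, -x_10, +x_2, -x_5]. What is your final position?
(-7, -9, 4, 3, 11, -5, 6, 4, -3, 1)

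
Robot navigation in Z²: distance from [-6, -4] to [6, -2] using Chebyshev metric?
12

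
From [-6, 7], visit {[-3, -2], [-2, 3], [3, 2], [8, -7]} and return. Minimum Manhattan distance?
56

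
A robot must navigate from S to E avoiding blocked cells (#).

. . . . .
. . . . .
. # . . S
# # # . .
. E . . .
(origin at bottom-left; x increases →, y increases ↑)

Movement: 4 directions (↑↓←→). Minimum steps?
5
(one shortest path: (4, 2) → (3, 2) → (3, 1) → (3, 0) → (2, 0) → (1, 0))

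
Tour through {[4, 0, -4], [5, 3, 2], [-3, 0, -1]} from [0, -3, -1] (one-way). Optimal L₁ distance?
26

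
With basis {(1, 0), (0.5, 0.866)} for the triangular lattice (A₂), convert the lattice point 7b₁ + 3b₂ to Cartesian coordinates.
(8.5, 2.598)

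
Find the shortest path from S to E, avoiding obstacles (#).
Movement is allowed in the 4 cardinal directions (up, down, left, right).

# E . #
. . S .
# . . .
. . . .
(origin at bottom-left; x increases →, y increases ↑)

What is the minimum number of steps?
2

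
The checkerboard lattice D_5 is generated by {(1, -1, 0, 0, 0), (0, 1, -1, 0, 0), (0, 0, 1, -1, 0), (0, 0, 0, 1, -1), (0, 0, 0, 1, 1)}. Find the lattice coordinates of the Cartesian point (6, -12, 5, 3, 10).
6b₁ - 6b₂ - b₃ - 4b₄ + 6b₅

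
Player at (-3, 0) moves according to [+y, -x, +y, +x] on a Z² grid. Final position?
(-3, 2)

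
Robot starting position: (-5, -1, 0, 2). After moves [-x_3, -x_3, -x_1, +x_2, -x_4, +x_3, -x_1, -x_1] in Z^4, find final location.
(-8, 0, -1, 1)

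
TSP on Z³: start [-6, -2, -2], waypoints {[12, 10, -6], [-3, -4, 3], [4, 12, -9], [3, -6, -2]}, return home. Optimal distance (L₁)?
96
(one optimal route: (-6, -2, -2) → (12, 10, -6) → (4, 12, -9) → (3, -6, -2) → (-3, -4, 3) → (-6, -2, -2))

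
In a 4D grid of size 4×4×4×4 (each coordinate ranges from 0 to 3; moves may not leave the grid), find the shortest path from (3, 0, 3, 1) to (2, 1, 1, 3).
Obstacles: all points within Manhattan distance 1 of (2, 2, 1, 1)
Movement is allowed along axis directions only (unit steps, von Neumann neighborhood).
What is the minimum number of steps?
6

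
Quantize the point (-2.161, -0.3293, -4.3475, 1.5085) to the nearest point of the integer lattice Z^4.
(-2, 0, -4, 2)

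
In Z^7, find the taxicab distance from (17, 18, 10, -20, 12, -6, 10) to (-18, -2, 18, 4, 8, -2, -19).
124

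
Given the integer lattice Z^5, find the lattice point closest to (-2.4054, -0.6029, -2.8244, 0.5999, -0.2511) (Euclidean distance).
(-2, -1, -3, 1, 0)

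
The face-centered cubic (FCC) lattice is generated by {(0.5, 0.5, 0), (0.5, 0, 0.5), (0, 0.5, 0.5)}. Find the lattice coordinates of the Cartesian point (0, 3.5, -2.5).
6b₁ - 6b₂ + b₃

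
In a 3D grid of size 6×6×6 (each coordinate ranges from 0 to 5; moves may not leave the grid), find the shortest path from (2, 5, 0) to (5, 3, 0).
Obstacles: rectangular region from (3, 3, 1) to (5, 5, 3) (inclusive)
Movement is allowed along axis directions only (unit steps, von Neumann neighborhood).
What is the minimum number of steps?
5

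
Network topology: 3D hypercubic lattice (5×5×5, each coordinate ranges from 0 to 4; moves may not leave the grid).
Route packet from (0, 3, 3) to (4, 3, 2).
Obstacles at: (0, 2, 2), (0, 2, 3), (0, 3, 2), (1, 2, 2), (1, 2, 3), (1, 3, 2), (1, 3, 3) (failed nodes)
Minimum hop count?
7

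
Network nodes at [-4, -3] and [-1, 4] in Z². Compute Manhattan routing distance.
10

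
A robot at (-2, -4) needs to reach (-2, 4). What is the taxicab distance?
8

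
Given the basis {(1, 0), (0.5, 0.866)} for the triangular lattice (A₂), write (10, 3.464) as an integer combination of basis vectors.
8b₁ + 4b₂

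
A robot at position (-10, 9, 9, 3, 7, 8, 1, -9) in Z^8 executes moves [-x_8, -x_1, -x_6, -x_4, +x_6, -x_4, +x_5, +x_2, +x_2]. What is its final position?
(-11, 11, 9, 1, 8, 8, 1, -10)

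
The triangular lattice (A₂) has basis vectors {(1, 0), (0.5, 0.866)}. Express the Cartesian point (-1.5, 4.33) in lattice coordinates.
-4b₁ + 5b₂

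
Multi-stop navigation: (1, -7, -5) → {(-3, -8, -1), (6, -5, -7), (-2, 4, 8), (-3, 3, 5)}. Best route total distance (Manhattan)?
49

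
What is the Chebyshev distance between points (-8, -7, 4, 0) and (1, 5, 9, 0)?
12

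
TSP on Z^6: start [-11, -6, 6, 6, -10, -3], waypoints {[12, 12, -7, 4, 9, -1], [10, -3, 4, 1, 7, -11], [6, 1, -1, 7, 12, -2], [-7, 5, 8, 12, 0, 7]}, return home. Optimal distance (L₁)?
224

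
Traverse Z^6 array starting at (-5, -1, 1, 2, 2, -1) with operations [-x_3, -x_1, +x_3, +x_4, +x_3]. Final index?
(-6, -1, 2, 3, 2, -1)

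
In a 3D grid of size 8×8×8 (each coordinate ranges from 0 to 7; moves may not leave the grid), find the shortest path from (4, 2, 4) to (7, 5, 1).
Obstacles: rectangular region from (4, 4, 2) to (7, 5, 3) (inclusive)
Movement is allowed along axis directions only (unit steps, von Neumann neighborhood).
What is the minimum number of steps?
9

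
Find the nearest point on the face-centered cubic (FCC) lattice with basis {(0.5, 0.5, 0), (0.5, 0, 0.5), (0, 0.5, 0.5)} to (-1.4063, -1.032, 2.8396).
(-1.5, -1, 2.5)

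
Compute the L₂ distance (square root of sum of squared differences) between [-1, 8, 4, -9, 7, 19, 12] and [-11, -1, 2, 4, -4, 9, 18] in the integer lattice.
24.7184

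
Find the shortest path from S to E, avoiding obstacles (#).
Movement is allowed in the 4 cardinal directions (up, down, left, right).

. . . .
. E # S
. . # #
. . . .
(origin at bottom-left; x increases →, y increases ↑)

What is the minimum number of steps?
4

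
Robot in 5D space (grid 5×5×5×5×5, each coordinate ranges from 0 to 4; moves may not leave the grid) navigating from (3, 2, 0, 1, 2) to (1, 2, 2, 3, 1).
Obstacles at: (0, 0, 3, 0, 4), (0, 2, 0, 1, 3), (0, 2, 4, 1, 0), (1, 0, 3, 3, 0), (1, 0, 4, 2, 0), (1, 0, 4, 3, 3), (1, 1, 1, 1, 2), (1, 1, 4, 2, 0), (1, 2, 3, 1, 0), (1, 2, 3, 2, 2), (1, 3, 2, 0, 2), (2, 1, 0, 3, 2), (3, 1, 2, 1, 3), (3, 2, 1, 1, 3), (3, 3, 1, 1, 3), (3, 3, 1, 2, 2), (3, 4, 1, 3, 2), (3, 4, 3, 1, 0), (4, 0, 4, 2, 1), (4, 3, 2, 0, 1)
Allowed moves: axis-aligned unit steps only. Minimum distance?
7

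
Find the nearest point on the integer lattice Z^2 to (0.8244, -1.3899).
(1, -1)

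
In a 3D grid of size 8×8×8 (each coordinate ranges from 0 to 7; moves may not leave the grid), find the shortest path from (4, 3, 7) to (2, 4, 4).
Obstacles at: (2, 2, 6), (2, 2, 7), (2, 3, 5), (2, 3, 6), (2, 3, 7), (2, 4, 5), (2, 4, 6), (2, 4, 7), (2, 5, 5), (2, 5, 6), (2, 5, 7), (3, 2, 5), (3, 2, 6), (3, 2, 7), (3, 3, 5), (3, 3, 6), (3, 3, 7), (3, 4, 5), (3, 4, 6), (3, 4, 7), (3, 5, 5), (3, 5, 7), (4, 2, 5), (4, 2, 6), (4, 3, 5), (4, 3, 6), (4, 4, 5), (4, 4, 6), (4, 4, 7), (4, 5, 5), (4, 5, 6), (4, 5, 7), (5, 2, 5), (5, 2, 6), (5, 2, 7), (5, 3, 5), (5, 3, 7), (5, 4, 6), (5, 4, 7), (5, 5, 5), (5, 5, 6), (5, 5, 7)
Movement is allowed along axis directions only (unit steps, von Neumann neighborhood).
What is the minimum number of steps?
10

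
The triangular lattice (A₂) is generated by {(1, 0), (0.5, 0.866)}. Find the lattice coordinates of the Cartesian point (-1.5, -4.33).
b₁ - 5b₂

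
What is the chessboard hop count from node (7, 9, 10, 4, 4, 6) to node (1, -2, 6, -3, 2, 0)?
11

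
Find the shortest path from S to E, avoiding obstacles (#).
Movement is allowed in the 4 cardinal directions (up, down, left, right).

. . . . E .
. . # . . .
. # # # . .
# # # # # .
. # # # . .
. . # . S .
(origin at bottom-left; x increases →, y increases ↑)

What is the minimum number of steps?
7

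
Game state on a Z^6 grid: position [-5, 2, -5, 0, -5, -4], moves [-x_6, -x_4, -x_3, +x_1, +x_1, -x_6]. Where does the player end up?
(-3, 2, -6, -1, -5, -6)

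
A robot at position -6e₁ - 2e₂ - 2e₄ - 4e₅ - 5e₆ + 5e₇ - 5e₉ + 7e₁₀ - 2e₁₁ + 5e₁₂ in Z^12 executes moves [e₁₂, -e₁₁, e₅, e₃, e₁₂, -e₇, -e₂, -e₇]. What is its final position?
(-6, -3, 1, -2, -3, -5, 3, 0, -5, 7, -3, 7)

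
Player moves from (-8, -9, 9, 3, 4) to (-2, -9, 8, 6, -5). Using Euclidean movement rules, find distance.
11.2694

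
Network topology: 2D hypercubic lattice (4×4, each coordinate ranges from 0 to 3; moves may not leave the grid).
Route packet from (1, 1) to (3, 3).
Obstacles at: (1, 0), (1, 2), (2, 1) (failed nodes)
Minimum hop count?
6
(one shortest path: (1, 1) → (0, 1) → (0, 2) → (0, 3) → (1, 3) → (2, 3) → (3, 3))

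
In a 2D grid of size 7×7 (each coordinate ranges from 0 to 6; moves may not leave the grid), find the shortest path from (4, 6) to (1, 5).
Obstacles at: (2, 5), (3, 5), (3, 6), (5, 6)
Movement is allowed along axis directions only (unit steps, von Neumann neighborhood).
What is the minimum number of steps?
6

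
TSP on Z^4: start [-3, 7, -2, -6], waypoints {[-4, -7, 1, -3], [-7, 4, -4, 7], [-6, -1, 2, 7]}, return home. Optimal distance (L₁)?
74
(one optimal route: (-3, 7, -2, -6) → (-4, -7, 1, -3) → (-6, -1, 2, 7) → (-7, 4, -4, 7) → (-3, 7, -2, -6))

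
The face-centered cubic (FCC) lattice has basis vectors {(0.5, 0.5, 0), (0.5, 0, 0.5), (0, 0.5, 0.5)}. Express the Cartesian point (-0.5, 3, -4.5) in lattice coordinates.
7b₁ - 8b₂ - b₃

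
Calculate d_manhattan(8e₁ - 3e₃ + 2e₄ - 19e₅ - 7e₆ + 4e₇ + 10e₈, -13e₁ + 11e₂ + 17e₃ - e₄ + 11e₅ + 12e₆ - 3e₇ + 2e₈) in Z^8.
119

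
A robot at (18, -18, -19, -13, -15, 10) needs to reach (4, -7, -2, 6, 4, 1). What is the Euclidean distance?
37.5366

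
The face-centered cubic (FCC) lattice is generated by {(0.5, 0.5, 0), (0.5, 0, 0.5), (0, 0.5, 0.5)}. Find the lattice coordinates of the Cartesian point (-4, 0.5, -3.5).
-8b₂ + b₃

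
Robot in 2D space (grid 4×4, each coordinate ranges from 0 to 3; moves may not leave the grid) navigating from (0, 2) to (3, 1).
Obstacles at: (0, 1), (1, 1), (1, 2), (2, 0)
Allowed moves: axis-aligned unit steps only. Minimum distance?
6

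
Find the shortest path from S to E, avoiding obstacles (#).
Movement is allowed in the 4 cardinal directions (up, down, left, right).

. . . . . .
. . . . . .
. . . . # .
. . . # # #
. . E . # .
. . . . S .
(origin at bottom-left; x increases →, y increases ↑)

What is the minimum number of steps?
3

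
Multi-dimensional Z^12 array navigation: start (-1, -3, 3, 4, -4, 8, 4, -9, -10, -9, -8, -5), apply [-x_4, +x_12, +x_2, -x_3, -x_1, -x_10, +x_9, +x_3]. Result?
(-2, -2, 3, 3, -4, 8, 4, -9, -9, -10, -8, -4)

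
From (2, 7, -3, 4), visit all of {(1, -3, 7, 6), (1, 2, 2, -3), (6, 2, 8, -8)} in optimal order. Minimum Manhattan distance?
58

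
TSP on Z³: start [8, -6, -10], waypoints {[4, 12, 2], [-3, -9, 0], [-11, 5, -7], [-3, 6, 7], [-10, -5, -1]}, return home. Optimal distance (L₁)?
128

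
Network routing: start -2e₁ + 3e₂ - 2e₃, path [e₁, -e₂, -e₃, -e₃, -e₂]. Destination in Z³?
(-1, 1, -4)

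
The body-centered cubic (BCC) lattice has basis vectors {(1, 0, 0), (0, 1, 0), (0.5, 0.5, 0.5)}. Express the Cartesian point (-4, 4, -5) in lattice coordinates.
b₁ + 9b₂ - 10b₃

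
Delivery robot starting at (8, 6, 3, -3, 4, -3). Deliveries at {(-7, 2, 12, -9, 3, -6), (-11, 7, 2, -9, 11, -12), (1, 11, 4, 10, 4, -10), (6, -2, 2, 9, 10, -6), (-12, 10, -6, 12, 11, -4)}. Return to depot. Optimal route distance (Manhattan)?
214
(one optimal route: (8, 6, 3, -3, 4, -3) → (-7, 2, 12, -9, 3, -6) → (-11, 7, 2, -9, 11, -12) → (-12, 10, -6, 12, 11, -4) → (1, 11, 4, 10, 4, -10) → (6, -2, 2, 9, 10, -6) → (8, 6, 3, -3, 4, -3))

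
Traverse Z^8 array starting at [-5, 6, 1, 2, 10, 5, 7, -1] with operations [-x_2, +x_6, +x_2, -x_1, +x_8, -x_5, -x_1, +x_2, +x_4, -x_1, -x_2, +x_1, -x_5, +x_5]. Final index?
(-7, 6, 1, 3, 9, 6, 7, 0)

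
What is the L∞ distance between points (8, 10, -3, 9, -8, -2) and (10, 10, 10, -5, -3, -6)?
14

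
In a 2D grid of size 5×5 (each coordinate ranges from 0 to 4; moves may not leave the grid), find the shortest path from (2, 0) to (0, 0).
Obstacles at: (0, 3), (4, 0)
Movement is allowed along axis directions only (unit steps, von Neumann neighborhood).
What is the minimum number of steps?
2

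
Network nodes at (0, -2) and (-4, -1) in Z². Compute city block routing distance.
5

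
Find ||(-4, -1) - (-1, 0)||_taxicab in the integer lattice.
4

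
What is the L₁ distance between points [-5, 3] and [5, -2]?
15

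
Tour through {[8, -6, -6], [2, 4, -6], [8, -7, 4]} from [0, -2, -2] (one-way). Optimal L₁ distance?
39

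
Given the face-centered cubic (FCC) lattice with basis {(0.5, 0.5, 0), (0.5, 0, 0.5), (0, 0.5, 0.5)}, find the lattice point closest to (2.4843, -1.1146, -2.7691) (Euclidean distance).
(2.5, -1, -2.5)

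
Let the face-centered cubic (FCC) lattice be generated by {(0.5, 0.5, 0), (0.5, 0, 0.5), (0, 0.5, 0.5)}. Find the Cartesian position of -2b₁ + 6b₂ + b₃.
(2, -0.5, 3.5)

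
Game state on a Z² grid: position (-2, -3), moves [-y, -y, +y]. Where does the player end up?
(-2, -4)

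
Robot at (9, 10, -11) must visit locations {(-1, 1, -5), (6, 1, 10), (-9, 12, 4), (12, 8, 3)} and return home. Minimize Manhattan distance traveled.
124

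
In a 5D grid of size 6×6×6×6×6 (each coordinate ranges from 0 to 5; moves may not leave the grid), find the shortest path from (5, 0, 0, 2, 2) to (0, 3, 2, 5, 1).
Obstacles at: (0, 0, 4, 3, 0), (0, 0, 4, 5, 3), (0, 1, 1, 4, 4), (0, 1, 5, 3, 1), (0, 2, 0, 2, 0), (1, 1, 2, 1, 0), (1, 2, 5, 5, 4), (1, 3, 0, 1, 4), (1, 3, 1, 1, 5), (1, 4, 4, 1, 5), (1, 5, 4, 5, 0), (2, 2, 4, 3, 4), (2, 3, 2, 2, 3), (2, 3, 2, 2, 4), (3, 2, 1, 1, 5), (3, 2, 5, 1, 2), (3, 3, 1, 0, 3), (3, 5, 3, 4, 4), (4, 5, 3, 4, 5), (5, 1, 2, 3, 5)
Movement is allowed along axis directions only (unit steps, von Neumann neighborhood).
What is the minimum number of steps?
14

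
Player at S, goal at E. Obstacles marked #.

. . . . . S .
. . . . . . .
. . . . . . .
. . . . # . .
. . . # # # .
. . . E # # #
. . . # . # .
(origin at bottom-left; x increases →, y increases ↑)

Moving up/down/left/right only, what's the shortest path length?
9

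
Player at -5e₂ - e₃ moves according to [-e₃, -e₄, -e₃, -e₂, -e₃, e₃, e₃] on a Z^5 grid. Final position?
(0, -6, -2, -1, 0)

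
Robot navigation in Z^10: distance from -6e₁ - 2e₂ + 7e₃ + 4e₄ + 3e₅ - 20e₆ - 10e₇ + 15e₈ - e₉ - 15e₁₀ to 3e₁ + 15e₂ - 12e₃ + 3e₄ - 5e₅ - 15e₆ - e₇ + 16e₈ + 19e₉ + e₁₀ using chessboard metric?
20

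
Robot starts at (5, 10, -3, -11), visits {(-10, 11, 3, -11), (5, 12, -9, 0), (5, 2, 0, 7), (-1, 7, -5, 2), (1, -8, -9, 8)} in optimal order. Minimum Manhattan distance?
123
(one optimal route: (5, 10, -3, -11) → (-10, 11, 3, -11) → (5, 12, -9, 0) → (-1, 7, -5, 2) → (5, 2, 0, 7) → (1, -8, -9, 8))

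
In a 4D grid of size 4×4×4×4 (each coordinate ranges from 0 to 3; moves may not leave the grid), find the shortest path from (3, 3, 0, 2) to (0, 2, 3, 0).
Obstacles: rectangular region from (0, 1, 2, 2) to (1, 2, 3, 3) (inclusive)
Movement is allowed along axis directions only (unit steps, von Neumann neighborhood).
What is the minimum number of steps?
9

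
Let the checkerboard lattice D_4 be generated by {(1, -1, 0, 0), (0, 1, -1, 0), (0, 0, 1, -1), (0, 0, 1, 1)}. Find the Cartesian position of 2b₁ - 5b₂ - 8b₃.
(2, -7, -3, 8)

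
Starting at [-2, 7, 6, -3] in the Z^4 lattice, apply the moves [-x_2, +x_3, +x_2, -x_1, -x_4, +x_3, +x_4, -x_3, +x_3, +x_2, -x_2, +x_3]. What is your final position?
(-3, 7, 9, -3)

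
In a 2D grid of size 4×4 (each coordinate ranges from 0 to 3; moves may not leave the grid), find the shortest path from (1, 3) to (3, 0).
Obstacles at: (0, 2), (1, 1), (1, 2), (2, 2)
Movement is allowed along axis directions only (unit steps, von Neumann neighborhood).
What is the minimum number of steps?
5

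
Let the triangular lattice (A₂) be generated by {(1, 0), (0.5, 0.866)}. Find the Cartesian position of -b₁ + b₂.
(-0.5, 0.866)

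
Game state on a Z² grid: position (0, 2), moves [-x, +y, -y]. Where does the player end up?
(-1, 2)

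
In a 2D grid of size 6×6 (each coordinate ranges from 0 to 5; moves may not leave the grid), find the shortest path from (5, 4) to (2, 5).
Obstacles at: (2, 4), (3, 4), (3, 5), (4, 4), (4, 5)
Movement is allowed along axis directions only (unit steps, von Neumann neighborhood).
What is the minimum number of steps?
8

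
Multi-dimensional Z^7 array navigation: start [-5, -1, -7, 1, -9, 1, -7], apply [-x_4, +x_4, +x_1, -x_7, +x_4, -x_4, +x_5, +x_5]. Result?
(-4, -1, -7, 1, -7, 1, -8)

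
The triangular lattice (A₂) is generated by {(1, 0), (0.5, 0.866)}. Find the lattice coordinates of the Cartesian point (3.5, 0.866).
3b₁ + b₂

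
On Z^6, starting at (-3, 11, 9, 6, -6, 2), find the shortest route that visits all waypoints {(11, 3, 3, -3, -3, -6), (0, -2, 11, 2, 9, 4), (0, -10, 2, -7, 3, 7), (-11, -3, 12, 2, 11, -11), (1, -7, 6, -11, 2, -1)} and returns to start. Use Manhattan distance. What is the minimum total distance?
234
(one optimal route: (-3, 11, 9, 6, -6, 2) → (11, 3, 3, -3, -3, -6) → (1, -7, 6, -11, 2, -1) → (0, -10, 2, -7, 3, 7) → (0, -2, 11, 2, 9, 4) → (-11, -3, 12, 2, 11, -11) → (-3, 11, 9, 6, -6, 2))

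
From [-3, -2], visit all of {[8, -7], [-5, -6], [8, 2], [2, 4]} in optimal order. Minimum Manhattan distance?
37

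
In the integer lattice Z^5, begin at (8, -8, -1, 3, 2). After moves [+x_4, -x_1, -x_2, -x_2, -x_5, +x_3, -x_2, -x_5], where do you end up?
(7, -11, 0, 4, 0)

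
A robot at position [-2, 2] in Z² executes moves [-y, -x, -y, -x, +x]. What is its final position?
(-3, 0)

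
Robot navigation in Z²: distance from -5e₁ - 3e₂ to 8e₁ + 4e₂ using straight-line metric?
14.7648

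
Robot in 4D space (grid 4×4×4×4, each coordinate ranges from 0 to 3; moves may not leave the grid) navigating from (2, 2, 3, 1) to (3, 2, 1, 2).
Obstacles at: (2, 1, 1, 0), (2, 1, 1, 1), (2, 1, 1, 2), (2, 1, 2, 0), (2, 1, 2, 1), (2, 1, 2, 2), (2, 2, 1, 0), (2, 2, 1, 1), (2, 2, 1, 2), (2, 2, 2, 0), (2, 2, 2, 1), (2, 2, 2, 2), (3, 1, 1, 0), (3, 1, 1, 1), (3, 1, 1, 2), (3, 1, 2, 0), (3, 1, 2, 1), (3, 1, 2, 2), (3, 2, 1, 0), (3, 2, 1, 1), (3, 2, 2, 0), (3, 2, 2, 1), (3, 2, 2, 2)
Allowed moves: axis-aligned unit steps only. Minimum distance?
6
(one shortest path: (2, 2, 3, 1) → (3, 2, 3, 1) → (3, 3, 3, 1) → (3, 3, 2, 1) → (3, 3, 1, 1) → (3, 3, 1, 2) → (3, 2, 1, 2))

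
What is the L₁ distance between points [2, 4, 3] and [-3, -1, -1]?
14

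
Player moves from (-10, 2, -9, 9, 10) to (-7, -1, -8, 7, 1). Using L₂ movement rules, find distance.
10.198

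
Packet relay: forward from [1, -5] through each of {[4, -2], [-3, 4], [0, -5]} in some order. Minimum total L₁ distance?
21
(one optimal route: (1, -5) → (0, -5) → (4, -2) → (-3, 4))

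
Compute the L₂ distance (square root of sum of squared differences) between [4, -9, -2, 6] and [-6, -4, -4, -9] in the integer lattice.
18.8149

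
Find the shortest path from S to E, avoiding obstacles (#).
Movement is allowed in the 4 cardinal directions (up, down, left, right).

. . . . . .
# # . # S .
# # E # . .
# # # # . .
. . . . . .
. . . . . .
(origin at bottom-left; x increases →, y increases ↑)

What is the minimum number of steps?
5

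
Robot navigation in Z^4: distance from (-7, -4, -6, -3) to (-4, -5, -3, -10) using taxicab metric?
14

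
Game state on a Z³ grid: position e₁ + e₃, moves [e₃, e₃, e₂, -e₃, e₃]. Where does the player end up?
(1, 1, 3)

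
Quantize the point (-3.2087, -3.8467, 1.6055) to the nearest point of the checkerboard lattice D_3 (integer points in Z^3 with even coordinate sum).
(-3, -4, 1)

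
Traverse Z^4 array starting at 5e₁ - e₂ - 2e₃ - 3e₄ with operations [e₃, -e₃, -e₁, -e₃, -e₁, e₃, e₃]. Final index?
(3, -1, -1, -3)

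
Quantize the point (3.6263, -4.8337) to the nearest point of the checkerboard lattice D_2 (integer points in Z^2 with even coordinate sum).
(3, -5)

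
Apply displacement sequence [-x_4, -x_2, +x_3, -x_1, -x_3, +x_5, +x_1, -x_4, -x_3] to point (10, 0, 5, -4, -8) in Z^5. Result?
(10, -1, 4, -6, -7)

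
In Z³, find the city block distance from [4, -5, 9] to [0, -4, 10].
6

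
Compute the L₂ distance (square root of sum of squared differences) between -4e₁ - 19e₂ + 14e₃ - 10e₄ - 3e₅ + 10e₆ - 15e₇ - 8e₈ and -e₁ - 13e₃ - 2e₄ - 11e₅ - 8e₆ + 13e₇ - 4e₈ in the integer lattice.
48.4871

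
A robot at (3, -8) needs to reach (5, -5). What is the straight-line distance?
3.60555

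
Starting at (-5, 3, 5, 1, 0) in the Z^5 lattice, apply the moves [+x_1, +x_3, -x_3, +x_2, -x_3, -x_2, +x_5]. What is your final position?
(-4, 3, 4, 1, 1)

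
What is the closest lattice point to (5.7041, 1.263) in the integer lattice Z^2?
(6, 1)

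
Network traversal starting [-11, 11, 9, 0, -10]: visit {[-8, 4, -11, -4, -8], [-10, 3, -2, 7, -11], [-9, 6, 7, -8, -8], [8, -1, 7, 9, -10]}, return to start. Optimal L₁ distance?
146
(one optimal route: (-11, 11, 9, 0, -10) → (-9, 6, 7, -8, -8) → (-8, 4, -11, -4, -8) → (-10, 3, -2, 7, -11) → (8, -1, 7, 9, -10) → (-11, 11, 9, 0, -10))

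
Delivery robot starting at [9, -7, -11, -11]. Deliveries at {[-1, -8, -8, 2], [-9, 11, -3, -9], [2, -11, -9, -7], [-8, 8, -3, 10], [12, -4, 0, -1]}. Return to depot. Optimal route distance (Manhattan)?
166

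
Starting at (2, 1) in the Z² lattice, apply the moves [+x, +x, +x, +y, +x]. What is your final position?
(6, 2)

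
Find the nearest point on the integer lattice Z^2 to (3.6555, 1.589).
(4, 2)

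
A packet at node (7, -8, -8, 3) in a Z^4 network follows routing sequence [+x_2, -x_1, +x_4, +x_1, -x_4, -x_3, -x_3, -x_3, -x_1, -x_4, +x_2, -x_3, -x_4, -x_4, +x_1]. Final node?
(7, -6, -12, 0)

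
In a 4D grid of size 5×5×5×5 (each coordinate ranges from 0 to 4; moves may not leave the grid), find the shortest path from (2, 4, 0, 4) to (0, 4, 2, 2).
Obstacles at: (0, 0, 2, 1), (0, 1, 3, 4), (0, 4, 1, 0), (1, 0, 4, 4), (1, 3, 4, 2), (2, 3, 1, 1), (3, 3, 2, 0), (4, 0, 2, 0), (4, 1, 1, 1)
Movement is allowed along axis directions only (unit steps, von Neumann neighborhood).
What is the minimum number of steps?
6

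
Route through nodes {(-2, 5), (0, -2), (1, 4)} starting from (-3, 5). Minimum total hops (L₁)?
12
(one optimal route: (-3, 5) → (-2, 5) → (1, 4) → (0, -2))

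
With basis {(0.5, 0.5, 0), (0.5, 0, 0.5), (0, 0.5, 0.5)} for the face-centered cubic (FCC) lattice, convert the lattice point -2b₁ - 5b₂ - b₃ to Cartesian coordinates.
(-3.5, -1.5, -3)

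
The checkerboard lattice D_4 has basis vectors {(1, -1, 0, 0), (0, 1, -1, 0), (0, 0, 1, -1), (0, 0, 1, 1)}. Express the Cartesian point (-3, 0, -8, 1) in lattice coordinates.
-3b₁ - 3b₂ - 6b₃ - 5b₄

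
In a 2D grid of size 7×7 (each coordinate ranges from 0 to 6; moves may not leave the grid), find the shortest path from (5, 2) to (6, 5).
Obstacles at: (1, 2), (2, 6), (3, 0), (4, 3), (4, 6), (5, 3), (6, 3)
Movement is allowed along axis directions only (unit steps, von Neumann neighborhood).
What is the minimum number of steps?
8
(one shortest path: (5, 2) → (4, 2) → (3, 2) → (3, 3) → (3, 4) → (4, 4) → (5, 4) → (6, 4) → (6, 5))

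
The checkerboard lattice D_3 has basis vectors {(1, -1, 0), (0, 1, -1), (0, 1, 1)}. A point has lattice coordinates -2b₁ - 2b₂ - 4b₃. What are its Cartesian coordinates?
(-2, -4, -2)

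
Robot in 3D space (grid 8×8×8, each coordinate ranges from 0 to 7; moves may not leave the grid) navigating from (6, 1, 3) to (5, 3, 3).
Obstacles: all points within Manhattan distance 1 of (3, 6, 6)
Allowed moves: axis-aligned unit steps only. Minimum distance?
3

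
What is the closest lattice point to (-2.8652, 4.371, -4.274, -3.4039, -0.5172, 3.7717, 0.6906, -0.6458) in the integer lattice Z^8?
(-3, 4, -4, -3, -1, 4, 1, -1)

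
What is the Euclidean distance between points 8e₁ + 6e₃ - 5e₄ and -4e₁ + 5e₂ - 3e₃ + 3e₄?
17.72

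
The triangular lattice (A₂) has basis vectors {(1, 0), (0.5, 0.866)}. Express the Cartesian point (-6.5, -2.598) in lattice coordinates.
-5b₁ - 3b₂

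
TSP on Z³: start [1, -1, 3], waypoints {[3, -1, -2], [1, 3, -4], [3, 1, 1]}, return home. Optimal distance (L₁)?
30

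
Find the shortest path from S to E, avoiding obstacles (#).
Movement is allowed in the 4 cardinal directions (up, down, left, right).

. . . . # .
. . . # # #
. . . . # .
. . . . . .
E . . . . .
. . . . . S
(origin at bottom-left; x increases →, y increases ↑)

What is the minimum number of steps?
6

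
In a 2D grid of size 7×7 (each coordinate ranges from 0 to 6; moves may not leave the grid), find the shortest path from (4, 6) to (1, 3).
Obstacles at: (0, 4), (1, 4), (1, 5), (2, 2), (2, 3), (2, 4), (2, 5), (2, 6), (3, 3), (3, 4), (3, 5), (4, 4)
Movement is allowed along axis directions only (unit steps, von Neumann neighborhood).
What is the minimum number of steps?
12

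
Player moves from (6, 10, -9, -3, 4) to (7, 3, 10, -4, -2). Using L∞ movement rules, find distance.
19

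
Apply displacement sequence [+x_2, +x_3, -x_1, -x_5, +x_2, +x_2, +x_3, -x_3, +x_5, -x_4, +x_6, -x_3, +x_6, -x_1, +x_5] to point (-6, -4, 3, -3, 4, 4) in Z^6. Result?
(-8, -1, 3, -4, 5, 6)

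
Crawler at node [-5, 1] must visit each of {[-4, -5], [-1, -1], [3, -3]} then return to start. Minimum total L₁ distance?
28
(one optimal route: (-5, 1) → (-4, -5) → (3, -3) → (-1, -1) → (-5, 1))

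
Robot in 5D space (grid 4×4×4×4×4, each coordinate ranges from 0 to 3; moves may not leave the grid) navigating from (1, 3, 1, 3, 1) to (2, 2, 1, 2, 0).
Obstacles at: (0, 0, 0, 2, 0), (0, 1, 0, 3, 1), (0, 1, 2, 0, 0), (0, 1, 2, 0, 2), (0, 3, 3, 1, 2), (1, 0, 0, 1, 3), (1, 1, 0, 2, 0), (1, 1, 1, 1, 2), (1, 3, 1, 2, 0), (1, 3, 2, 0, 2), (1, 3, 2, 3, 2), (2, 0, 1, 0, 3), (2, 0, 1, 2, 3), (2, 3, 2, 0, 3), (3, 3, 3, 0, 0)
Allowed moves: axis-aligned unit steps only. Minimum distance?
4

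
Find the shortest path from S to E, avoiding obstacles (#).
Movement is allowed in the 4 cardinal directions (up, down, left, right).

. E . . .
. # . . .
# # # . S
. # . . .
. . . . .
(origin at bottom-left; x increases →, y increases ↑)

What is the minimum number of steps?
5
(one shortest path: (4, 2) → (3, 2) → (3, 3) → (2, 3) → (2, 4) → (1, 4))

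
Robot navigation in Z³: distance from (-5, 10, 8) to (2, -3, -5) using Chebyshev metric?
13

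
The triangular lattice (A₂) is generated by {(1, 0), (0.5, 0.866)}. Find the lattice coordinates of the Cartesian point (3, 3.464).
b₁ + 4b₂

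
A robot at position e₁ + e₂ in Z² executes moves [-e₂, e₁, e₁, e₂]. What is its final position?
(3, 1)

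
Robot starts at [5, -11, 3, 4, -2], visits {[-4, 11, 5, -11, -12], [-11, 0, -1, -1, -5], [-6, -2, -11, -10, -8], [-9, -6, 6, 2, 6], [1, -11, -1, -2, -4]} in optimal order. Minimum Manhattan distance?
146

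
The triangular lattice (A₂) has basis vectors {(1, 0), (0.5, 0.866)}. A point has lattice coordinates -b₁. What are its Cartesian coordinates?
(-1, 0)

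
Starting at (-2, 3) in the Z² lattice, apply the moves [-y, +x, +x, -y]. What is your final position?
(0, 1)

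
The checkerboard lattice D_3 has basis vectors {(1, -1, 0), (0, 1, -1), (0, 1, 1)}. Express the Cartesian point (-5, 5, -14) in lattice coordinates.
-5b₁ + 7b₂ - 7b₃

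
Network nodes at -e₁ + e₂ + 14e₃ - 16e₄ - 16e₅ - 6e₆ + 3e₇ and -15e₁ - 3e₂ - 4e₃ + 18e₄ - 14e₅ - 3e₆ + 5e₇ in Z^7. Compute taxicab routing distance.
77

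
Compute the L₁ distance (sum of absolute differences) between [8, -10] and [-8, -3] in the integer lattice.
23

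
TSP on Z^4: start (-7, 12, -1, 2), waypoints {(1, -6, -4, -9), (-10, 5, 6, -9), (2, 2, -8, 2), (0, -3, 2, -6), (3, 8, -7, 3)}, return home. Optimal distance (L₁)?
120
(one optimal route: (-7, 12, -1, 2) → (-10, 5, 6, -9) → (0, -3, 2, -6) → (1, -6, -4, -9) → (2, 2, -8, 2) → (3, 8, -7, 3) → (-7, 12, -1, 2))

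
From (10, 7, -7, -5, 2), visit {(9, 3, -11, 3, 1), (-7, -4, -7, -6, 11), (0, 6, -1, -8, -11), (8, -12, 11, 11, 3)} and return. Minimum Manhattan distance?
212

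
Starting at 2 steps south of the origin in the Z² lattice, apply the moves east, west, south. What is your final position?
(0, -3)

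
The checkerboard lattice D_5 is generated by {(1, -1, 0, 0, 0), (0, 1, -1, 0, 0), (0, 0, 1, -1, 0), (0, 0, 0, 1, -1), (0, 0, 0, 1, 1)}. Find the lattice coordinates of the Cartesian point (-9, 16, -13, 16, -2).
-9b₁ + 7b₂ - 6b₃ + 6b₄ + 4b₅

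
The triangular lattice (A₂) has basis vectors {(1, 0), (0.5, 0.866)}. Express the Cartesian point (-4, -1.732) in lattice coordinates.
-3b₁ - 2b₂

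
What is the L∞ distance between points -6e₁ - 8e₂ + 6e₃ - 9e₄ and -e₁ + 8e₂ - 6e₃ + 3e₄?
16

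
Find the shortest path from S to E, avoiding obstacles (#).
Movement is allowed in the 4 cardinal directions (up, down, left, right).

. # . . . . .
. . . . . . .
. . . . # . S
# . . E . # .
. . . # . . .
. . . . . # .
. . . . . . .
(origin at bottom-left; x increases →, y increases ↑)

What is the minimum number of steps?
6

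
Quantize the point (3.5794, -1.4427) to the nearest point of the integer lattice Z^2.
(4, -1)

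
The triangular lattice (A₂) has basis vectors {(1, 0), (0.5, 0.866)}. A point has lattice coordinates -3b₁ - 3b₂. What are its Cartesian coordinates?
(-4.5, -2.598)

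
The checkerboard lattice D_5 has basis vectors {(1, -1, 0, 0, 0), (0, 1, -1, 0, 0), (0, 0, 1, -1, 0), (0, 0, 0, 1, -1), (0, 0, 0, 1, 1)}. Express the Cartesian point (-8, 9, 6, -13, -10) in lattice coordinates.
-8b₁ + b₂ + 7b₃ + 2b₄ - 8b₅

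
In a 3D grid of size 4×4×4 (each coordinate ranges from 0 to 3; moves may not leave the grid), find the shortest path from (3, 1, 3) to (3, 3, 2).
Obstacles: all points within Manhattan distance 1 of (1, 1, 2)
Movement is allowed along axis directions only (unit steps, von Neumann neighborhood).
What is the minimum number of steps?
3
(one shortest path: (3, 1, 3) → (3, 2, 3) → (3, 3, 3) → (3, 3, 2))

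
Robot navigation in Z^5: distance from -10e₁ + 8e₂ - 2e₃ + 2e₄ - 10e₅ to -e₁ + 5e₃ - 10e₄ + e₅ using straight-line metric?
21.4243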